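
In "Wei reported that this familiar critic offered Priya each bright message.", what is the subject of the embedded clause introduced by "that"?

this familiar critic

The subject of the embedded clause introduced by "that" is the NP immediately before the verb "offered": "this familiar critic".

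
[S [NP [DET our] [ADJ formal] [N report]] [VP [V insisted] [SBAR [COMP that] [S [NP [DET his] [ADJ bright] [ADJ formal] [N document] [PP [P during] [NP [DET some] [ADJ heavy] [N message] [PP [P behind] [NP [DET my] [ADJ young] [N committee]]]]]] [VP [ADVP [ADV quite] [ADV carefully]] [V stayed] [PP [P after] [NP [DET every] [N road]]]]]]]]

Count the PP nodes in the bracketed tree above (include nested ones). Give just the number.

Listing each PP by its span: [PP during some heavy message behind my young committee]; [PP behind my young committee]; [PP after every road] — that makes 3.

3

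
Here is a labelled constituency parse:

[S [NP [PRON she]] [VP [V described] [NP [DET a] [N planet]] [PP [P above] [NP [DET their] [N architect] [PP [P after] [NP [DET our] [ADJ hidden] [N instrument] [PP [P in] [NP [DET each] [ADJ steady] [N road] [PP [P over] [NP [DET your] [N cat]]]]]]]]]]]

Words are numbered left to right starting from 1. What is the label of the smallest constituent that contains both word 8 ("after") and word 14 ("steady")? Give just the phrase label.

PP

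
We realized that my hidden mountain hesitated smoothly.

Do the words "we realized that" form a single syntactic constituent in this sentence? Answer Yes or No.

No

The smallest constituent containing the whole sequence is the clause [S we realized that my hidden mountain hesitated smoothly], but the sequence is only part of it — it straddles the boundary between noun phrase "we" and verb phrase "realized that my hidden mountain hesitated smoothly".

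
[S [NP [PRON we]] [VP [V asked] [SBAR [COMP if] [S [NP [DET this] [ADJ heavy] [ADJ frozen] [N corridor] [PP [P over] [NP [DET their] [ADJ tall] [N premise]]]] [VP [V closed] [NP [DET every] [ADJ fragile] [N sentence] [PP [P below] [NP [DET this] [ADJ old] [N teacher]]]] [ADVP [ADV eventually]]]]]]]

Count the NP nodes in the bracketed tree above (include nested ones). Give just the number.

5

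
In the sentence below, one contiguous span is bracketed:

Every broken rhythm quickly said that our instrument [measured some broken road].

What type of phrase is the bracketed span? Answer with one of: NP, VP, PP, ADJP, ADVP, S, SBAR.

VP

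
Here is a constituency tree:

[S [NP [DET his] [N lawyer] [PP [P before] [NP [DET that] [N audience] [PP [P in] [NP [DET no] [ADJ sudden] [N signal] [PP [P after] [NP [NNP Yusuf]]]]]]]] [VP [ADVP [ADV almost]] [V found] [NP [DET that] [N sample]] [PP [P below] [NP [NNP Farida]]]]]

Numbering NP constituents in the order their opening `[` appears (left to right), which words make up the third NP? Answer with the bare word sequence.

The NP opening brackets appear, in order, over: "his lawyer before that audience in no sudden signal after Yusuf"; "that audience in no sudden signal after Yusuf"; "no sudden signal after Yusuf"; "Yusuf"; "that sample"; "Farida". The third one spans "no sudden signal after Yusuf".

no sudden signal after Yusuf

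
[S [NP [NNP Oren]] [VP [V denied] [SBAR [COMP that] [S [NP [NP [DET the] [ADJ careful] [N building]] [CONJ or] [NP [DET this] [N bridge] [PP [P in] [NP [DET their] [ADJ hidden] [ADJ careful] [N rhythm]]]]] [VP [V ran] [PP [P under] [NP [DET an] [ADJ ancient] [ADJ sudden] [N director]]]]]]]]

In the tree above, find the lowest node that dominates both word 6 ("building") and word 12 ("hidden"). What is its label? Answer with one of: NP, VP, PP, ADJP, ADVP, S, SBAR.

NP

The smallest bracket enclosing both words is [NP the careful building or this bridge in their hidden careful rhythm], so the label is NP.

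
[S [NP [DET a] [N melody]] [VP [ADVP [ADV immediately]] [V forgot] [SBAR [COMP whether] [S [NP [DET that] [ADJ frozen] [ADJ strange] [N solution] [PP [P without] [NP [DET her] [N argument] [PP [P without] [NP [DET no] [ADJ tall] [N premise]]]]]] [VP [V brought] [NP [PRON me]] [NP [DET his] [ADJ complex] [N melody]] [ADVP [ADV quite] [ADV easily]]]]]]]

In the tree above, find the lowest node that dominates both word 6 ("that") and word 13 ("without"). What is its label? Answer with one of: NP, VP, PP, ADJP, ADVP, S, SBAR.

The smallest bracket enclosing both words is [NP that frozen strange solution without her argument without no tall premise], so the label is NP.

NP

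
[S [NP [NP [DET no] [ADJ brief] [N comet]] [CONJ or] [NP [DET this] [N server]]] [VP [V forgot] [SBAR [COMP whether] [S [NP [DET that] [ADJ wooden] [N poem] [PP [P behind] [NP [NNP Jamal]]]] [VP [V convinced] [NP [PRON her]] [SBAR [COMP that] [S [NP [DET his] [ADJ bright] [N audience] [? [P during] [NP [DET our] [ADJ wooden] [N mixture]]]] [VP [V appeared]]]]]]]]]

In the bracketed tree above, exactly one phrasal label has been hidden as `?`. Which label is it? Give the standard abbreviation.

PP

The `?` node immediately contains: P 'during', NP. That is the internal structure of a prepositional phrase, so the label is PP.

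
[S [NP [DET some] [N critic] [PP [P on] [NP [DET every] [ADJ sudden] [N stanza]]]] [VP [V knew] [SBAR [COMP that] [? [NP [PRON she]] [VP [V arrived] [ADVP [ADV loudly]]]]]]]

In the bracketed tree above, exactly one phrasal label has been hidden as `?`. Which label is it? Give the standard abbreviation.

S

A constituent whose immediate children are NP, VP is a clause: S.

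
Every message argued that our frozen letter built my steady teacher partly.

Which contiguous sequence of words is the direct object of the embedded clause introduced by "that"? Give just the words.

my steady teacher

"built" heads the VP of the embedded clause introduced by "that", and "my steady teacher" is its direct object.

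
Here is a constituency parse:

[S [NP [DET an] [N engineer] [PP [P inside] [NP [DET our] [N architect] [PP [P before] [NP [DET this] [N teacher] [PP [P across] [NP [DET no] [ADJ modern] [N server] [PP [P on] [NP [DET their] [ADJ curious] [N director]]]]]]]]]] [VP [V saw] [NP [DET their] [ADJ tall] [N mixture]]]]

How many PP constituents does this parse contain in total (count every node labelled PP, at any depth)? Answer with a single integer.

The PP constituents are: [PP inside our architect before this teacher across no modern server on their curious director]; [PP before this teacher across no modern server on their curious director]; [PP across no modern server on their curious director]; [PP on their curious director]. Total: 4.

4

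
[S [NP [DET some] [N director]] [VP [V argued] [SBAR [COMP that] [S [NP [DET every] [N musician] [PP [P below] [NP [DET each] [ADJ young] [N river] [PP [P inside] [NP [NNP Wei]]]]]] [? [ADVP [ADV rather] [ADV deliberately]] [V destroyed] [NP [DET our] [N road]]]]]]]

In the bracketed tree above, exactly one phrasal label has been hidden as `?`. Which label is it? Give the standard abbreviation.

VP

Looking at what the `?` directly dominates — ADVP, V 'destroyed', NP — this is a verb phrase (VP).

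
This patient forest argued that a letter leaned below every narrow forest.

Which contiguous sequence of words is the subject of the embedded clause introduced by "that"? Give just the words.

a letter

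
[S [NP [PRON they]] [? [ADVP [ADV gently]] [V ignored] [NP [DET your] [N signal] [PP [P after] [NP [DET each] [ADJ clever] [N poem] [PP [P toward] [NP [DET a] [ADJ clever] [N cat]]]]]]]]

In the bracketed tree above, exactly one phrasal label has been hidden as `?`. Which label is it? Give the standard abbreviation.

VP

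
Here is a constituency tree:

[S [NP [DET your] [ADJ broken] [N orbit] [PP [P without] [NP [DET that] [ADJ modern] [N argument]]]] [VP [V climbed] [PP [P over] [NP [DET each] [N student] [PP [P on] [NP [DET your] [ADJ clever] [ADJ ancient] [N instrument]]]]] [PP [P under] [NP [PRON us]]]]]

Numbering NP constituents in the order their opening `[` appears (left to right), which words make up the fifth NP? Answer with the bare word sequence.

us

In left-to-right order the NP constituents are "your broken orbit without that modern argument"; "that modern argument"; "each student on your clever ancient instrument"; "your clever ancient instrument"; "us". Number 5 is "us".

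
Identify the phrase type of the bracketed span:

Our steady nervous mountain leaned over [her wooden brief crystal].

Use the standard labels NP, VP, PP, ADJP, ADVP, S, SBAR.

NP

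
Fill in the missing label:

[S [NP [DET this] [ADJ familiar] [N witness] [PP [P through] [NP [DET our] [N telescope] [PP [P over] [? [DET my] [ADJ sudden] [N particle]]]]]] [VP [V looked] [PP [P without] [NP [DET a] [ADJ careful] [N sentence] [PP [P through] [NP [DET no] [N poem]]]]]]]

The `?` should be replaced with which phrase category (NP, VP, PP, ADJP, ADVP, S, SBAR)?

Looking at what the `?` directly dominates — DET 'my', ADJ 'sudden', N 'particle' — this is a noun phrase (NP).

NP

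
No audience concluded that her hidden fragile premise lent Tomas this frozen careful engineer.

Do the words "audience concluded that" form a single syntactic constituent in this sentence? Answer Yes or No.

No

The sequence begins inside the noun phrase "no audience" and ends inside the verb phrase "concluded that her hidden fragile premise lent Tomas this frozen careful engineer"; it crosses a phrase boundary, so no single node in the tree spans exactly those words.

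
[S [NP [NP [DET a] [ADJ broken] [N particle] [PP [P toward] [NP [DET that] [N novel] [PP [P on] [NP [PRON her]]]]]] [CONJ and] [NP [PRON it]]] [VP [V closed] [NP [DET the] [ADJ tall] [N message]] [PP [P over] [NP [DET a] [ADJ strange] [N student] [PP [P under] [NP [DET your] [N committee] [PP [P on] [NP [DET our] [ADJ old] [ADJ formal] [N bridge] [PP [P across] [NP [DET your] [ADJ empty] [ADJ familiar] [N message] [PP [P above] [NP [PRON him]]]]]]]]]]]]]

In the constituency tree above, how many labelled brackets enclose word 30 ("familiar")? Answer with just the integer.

11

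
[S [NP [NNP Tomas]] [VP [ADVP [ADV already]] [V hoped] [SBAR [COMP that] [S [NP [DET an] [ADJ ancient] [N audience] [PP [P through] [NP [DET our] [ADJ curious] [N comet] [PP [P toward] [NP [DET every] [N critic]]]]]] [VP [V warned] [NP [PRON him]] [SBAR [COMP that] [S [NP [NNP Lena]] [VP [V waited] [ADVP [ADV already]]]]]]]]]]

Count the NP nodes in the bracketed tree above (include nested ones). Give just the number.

6

The NP constituents are: [NP Tomas]; [NP an ancient audience through our curious comet toward every critic]; [NP our curious comet toward every critic]; [NP every critic]; [NP him]; [NP Lena]. Total: 6.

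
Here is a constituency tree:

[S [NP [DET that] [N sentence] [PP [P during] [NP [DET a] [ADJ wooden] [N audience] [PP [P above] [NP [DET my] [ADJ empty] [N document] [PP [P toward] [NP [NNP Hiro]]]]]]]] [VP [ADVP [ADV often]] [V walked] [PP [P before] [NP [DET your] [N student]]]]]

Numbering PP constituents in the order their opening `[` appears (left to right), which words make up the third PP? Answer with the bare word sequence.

toward Hiro

The PP opening brackets appear, in order, over: "during a wooden audience above my empty document toward Hiro"; "above my empty document toward Hiro"; "toward Hiro"; "before your student". The third one spans "toward Hiro".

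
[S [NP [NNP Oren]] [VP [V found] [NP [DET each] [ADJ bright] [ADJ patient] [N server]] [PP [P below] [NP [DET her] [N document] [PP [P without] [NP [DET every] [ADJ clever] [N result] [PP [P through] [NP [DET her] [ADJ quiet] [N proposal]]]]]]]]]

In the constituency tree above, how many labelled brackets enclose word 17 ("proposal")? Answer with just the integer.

Counting open brackets not yet closed at "proposal": [S [VP [PP [NP [PP [NP [PP [NP [N = 9.

9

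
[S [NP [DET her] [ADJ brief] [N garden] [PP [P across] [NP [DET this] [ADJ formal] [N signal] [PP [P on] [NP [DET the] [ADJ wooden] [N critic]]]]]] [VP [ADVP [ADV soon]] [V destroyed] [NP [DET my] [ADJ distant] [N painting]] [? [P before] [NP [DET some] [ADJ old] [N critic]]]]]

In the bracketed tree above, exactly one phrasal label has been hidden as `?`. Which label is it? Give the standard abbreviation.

Looking at what the `?` directly dominates — P 'before', NP — this is a prepositional phrase (PP).

PP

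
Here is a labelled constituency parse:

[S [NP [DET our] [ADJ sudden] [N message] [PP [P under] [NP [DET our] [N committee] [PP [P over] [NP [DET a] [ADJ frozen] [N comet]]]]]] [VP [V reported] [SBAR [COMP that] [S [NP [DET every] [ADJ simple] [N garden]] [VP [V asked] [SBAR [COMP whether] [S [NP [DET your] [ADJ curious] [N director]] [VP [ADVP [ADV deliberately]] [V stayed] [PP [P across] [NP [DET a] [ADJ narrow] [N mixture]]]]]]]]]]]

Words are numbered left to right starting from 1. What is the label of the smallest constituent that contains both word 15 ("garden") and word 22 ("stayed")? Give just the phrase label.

S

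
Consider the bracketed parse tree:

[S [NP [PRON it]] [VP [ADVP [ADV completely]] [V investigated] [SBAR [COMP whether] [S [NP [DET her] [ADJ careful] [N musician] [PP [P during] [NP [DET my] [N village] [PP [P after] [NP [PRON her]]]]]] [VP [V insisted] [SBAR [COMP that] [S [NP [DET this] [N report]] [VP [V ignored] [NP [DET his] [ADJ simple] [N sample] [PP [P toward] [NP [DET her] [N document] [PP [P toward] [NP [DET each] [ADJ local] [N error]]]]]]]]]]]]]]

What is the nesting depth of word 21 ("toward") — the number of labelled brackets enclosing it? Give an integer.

11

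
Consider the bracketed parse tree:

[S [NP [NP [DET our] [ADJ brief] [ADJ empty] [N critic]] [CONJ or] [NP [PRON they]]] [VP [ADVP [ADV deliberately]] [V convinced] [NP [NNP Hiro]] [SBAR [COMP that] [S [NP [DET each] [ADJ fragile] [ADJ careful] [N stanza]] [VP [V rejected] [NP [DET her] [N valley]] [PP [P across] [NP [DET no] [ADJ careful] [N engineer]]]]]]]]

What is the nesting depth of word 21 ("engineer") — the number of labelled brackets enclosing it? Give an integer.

8

Path from the root down to the word: S → VP → SBAR → S → VP → PP → NP → N. That is 8 enclosing brackets.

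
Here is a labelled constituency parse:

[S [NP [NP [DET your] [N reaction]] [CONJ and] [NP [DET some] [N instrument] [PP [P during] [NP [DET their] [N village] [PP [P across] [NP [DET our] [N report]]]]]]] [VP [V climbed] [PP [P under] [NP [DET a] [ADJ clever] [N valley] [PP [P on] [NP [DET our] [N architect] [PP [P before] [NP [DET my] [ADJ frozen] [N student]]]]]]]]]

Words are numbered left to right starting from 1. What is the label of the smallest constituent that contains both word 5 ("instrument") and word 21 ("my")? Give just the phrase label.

S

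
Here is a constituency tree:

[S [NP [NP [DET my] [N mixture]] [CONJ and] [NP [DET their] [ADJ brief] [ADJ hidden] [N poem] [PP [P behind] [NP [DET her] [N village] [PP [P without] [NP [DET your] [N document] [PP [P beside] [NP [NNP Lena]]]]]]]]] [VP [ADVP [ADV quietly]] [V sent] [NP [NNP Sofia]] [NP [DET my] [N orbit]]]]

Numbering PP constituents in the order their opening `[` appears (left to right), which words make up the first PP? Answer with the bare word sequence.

The PP opening brackets appear, in order, over: "behind her village without your document beside Lena"; "without your document beside Lena"; "beside Lena". The first one spans "behind her village without your document beside Lena".

behind her village without your document beside Lena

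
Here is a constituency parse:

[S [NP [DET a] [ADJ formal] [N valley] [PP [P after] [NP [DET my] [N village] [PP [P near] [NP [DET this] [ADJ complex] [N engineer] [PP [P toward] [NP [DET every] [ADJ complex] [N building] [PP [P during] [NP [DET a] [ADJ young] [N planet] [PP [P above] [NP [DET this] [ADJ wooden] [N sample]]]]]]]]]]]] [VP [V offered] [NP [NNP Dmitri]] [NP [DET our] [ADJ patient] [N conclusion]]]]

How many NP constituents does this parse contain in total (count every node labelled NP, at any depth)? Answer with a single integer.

The NP constituents are: [NP a formal valley after my village near this complex engineer toward every complex building during a young planet above this wooden sample]; [NP my village near this complex engineer toward every complex building during a young planet above this wooden sample]; [NP this complex engineer toward every complex building during a young planet above this wooden sample]; [NP every complex building during a young planet above this wooden sample]; [NP a young planet above this wooden sample]; [NP this wooden sample] …. Total: 8.

8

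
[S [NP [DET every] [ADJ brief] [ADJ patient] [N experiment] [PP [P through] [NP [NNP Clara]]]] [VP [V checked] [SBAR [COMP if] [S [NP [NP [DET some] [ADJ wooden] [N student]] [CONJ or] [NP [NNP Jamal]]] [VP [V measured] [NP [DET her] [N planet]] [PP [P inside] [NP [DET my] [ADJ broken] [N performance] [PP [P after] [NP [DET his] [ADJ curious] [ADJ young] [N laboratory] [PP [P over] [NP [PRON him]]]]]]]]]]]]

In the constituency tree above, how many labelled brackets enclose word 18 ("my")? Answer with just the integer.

Path from the root down to the word: S → VP → SBAR → S → VP → PP → NP → DET. That is 8 enclosing brackets.

8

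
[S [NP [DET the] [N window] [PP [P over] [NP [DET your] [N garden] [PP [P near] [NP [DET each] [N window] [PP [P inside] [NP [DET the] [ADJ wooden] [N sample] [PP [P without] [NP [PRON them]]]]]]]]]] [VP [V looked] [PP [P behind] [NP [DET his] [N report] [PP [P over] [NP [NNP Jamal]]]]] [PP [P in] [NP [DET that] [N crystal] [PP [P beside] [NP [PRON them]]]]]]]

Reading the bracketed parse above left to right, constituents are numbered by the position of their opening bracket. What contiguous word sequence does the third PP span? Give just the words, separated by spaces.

inside the wooden sample without them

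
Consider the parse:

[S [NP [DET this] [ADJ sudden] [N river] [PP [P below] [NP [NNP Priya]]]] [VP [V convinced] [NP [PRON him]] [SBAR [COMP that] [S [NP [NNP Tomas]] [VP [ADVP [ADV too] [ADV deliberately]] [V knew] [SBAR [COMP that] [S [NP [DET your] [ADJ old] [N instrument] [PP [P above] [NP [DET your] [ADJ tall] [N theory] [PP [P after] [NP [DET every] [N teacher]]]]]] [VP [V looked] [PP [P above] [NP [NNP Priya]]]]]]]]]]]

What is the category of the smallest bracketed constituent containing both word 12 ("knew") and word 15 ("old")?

Word 12 lies under S → VP → SBAR → S → VP → V; word 15 lies under S → VP → SBAR → S → VP → SBAR → S → NP → ADJ. The lowest shared node is the VP.

VP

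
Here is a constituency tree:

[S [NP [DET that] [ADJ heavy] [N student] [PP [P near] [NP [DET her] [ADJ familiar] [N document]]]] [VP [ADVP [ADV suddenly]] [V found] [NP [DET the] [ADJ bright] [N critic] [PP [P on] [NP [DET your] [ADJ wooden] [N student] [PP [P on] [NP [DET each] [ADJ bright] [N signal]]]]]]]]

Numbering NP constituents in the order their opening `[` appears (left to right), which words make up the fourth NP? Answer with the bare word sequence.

your wooden student on each bright signal

Opening `[NP` markers occur at word positions 1, 5, 10, 14, 18; the fourth of these opens the constituent [NP your wooden student on each bright signal].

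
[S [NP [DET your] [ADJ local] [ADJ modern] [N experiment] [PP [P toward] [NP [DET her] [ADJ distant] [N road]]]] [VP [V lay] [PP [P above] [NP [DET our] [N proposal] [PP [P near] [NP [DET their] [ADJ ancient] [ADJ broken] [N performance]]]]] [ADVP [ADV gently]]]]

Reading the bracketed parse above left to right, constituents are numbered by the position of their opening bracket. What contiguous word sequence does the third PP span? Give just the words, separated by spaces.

near their ancient broken performance

In left-to-right order the PP constituents are "toward her distant road"; "above our proposal near their ancient broken performance"; "near their ancient broken performance". Number 3 is "near their ancient broken performance".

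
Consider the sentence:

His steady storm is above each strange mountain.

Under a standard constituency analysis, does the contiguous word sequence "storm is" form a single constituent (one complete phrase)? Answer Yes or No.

"storm" belongs to the noun phrase "his steady storm" while "is" belongs to the verb phrase "is above each strange mountain"; a span that runs across that boundary is not a single phrase.

No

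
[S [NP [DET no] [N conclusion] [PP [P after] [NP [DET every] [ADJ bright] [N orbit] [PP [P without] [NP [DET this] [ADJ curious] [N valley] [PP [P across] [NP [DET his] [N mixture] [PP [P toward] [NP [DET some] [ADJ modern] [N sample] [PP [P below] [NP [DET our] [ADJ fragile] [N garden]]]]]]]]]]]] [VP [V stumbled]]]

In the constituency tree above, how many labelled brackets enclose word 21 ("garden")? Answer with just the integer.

The word sits inside N, which is inside NP, inside PP, inside NP, inside PP, inside NP, inside PP, inside NP, inside PP, inside NP, inside PP, inside NP, inside S — 13 brackets in all.

13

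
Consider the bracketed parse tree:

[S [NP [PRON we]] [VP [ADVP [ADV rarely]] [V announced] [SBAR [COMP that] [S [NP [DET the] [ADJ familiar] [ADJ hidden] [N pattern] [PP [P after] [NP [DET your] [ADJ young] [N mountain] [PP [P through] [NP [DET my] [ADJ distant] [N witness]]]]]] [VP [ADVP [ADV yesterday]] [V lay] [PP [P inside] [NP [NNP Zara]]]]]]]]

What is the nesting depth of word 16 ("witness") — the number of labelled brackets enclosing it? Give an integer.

Counting open brackets not yet closed at "witness": [S [VP [SBAR [S [NP [PP [NP [PP [NP [N = 10.

10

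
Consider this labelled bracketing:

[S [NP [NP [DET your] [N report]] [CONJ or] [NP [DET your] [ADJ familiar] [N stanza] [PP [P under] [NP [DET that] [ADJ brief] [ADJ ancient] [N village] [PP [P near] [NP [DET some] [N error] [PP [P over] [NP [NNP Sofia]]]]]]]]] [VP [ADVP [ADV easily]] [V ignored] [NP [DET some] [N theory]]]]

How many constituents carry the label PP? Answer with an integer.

Listing each PP by its span: [PP under that brief ancient village near some error over Sofia]; [PP near some error over Sofia]; [PP over Sofia] — that makes 3.

3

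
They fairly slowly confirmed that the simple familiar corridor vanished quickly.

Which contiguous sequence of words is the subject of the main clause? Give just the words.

they

"they" is the NP that combines with the VP headed by "confirmed" to form the main clause — the subject.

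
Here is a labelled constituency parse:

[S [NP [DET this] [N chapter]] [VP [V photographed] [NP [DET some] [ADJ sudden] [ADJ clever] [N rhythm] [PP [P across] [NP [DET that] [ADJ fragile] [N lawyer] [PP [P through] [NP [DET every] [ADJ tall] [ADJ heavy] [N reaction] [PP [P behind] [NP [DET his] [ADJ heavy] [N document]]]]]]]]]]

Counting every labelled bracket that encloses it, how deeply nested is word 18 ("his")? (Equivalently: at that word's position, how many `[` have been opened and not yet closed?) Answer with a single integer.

10

Path from the root down to the word: S → VP → NP → PP → NP → PP → NP → PP → NP → DET. That is 10 enclosing brackets.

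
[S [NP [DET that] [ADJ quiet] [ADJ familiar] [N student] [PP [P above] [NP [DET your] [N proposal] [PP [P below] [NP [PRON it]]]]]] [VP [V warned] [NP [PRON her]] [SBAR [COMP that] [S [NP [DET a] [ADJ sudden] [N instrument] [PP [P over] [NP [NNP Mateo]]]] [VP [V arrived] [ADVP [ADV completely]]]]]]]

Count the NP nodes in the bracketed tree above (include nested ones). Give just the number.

6

Scanning left to right, an opening `[NP` appears at word positions 1, 6, 9, 11, 13, 17 — 6 in total.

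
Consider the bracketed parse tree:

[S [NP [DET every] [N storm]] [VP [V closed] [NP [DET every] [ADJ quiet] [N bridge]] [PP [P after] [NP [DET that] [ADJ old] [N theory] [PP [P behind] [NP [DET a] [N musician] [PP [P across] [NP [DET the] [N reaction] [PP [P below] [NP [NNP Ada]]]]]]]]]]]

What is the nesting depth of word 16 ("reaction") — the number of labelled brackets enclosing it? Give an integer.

9

The word sits inside N, which is inside NP, inside PP, inside NP, inside PP, inside NP, inside PP, inside VP, inside S — 9 brackets in all.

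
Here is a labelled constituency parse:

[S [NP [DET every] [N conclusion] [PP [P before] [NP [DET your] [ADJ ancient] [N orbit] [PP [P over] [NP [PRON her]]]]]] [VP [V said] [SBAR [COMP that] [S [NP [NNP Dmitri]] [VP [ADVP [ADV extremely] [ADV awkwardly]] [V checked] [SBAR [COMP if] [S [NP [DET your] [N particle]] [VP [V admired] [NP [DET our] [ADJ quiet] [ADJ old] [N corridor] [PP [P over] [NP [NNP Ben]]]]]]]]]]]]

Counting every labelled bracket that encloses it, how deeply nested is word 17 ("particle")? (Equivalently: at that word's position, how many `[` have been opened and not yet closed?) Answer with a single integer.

9

Counting open brackets not yet closed at "particle": [S [VP [SBAR [S [VP [SBAR [S [NP [N = 9.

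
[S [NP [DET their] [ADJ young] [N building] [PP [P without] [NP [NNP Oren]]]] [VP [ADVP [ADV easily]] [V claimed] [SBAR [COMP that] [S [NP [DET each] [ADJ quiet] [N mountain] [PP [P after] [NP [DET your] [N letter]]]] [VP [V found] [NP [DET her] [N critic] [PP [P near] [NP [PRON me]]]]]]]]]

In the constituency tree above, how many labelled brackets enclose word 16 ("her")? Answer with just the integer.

7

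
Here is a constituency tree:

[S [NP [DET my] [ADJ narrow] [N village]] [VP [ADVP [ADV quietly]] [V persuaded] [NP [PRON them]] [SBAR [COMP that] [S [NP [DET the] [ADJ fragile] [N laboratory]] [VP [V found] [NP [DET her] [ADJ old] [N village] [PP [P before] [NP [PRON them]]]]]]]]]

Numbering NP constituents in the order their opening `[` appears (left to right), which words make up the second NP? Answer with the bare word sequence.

them

In left-to-right order the NP constituents are "my narrow village"; "them"; "the fragile laboratory"; "her old village before them"; "them". Number 2 is "them".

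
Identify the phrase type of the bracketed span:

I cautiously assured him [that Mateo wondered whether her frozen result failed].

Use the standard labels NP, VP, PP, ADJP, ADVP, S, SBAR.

The bracketed span "that Mateo wondered whether her frozen result failed" is headed by "that", making it a subordinate clause (SBAR).

SBAR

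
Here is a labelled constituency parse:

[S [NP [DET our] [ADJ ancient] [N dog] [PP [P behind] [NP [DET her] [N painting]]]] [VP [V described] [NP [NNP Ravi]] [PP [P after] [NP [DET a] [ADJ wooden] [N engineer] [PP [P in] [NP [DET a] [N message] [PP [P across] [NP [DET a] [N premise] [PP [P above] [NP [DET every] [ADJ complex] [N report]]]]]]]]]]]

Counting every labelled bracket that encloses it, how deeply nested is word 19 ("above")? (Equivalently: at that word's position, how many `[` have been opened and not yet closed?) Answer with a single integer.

Counting open brackets not yet closed at "above": [S [VP [PP [NP [PP [NP [PP [NP [PP [P = 10.

10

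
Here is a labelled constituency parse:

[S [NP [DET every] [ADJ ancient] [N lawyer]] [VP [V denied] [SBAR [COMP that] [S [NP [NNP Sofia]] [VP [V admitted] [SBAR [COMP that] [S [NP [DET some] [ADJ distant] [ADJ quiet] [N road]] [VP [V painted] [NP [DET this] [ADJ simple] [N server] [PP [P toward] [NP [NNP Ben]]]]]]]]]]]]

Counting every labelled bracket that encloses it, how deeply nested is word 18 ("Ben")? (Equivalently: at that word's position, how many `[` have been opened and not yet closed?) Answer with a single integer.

12

Counting open brackets not yet closed at "Ben": [S [VP [SBAR [S [VP [SBAR [S [VP [NP [PP [NP [NNP = 12.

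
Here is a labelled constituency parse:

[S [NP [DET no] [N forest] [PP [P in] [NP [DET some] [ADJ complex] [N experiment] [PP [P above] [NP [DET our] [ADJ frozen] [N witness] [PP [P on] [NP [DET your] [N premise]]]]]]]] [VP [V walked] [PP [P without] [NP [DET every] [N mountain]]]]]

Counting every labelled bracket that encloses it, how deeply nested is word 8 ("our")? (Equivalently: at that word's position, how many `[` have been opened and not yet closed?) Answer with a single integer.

Counting open brackets not yet closed at "our": [S [NP [PP [NP [PP [NP [DET = 7.

7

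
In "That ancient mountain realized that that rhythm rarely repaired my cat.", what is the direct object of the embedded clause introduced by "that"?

my cat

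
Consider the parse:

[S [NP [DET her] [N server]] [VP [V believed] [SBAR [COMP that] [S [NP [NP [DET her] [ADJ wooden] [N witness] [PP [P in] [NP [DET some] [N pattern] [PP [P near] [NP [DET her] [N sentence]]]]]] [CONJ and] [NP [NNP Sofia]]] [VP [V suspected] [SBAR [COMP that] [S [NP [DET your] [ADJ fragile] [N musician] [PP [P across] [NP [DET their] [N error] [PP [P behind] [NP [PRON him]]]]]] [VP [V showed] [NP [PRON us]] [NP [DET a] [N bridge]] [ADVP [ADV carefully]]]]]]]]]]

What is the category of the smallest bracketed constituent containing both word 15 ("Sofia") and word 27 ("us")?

S

Word 15 lies under S → VP → SBAR → S → NP → NP → NNP; word 27 lies under S → VP → SBAR → S → VP → SBAR → S → VP → NP → PRON. The lowest shared node is the S.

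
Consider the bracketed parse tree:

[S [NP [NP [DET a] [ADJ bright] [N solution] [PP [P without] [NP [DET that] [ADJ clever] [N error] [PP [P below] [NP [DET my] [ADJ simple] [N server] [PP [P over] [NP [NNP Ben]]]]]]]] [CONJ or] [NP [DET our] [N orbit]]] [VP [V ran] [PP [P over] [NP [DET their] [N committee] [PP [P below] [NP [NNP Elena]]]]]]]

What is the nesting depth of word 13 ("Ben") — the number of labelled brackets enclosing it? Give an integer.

10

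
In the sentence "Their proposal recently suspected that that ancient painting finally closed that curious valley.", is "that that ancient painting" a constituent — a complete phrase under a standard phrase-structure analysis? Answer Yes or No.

No

The smallest constituent containing the whole sequence is the subordinate clause [SBAR that that ancient painting finally closed that curious valley], but the sequence is only part of it — it straddles the boundary between complementizer "that" and clause "that ancient painting finally closed that curious valley".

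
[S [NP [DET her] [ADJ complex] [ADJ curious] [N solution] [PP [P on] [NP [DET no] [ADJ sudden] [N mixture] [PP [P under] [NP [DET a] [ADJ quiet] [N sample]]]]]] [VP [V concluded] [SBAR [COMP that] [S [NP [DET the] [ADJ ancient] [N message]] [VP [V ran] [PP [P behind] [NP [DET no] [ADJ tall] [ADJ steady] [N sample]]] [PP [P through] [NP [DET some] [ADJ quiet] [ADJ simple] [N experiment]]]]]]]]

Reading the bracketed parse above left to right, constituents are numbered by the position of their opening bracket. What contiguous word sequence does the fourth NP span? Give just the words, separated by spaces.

Opening `[NP` markers occur at word positions 1, 6, 10, 15, 20, 25; the fourth of these opens the constituent [NP the ancient message].

the ancient message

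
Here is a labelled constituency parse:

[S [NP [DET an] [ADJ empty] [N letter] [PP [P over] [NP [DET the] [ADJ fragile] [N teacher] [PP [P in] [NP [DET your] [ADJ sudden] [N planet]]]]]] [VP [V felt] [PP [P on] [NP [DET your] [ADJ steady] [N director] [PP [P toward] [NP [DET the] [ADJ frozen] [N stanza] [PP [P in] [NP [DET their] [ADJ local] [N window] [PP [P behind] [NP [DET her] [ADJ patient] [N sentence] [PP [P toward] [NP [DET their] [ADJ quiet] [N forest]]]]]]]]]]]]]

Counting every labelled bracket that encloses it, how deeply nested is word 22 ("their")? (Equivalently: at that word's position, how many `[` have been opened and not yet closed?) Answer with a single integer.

9

Counting open brackets not yet closed at "their": [S [VP [PP [NP [PP [NP [PP [NP [DET = 9.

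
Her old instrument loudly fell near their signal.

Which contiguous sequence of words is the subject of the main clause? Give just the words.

her old instrument

The subject of the main clause is the NP immediately before the verb "fell": "her old instrument".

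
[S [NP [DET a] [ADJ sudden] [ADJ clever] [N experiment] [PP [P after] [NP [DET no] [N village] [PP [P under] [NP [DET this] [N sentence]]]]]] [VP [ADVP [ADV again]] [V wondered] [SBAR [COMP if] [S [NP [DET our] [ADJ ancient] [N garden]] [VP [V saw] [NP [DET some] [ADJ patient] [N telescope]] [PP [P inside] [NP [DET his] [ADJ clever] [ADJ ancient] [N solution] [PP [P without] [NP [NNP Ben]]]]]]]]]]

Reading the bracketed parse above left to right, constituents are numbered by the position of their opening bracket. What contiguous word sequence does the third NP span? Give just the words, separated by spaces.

this sentence

The NP opening brackets appear, in order, over: "a sudden clever experiment after no village under this sentence"; "no village under this sentence"; "this sentence"; "our ancient garden"; "some patient telescope"; "his clever ancient solution without Ben"; "Ben". The third one spans "this sentence".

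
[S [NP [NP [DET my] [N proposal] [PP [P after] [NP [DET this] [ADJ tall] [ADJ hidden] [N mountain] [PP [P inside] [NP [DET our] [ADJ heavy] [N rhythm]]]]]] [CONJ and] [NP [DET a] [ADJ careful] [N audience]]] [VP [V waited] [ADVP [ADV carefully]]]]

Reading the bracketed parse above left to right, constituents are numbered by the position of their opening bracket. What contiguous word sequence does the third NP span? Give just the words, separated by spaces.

this tall hidden mountain inside our heavy rhythm

The NP opening brackets appear, in order, over: "my proposal after this tall hidden mountain inside our heavy rhythm and a careful audience"; "my proposal after this tall hidden mountain inside our heavy rhythm"; "this tall hidden mountain inside our heavy rhythm"; "our heavy rhythm"; "a careful audience". The third one spans "this tall hidden mountain inside our heavy rhythm".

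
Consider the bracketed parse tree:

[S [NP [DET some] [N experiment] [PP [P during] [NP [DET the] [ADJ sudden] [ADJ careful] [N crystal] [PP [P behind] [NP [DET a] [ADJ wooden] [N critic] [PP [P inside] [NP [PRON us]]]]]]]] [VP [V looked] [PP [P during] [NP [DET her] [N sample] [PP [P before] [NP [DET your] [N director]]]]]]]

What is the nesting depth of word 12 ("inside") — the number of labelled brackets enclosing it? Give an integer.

8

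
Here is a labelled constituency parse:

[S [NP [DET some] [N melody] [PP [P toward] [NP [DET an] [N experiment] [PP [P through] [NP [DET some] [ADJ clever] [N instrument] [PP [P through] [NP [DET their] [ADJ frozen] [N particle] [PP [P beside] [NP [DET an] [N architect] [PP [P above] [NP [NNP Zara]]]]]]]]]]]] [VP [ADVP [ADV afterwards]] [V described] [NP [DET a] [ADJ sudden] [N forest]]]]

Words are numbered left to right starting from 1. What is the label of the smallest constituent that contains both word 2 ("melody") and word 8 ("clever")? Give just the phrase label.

NP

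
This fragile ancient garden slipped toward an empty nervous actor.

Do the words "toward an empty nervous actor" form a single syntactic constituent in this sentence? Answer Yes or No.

Yes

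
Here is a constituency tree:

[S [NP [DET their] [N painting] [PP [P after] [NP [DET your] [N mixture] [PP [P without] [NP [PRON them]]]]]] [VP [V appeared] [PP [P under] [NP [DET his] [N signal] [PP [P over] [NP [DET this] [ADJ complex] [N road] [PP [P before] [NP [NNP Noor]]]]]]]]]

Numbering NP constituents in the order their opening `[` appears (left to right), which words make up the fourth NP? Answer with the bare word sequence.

his signal over this complex road before Noor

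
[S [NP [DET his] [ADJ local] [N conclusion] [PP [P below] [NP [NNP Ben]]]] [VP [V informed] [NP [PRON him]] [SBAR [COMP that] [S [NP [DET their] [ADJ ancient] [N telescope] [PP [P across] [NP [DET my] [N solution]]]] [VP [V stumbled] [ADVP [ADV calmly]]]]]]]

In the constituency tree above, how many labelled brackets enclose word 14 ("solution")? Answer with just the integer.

8

Path from the root down to the word: S → VP → SBAR → S → NP → PP → NP → N. That is 8 enclosing brackets.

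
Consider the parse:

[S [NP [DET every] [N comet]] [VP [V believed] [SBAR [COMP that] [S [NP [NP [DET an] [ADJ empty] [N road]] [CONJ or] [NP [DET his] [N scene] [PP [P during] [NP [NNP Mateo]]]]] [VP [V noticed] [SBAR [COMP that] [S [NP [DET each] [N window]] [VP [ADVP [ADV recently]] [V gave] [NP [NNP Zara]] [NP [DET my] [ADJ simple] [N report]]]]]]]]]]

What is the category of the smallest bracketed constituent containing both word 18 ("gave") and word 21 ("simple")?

VP

Word 18 lies under S → VP → SBAR → S → VP → SBAR → S → VP → V; word 21 lies under S → VP → SBAR → S → VP → SBAR → S → VP → NP → ADJ. The lowest shared node is the VP.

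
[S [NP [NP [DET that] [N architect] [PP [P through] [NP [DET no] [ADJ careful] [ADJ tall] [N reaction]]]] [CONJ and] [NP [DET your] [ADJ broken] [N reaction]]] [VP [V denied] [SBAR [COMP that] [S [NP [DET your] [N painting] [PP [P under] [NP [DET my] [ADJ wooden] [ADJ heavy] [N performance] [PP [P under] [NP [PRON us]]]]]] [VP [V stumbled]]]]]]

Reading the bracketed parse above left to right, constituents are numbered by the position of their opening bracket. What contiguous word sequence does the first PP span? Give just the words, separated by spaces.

through no careful tall reaction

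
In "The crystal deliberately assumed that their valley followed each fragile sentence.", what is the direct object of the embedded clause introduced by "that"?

each fragile sentence

The verb of the embedded clause introduced by "that" is "followed"; its direct object is the NP "each fragile sentence".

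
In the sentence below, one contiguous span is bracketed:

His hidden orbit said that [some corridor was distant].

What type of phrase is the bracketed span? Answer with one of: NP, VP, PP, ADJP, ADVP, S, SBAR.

S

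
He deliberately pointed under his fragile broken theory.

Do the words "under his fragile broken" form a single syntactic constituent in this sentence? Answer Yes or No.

No

The sequence begins inside the preposition "under" and ends inside the noun phrase "his fragile broken theory"; it crosses a phrase boundary, so no single node in the tree spans exactly those words.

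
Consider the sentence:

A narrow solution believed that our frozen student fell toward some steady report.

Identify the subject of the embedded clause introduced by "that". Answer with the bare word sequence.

The subject of the embedded clause introduced by "that" is the NP immediately before the verb "fell": "our frozen student".

our frozen student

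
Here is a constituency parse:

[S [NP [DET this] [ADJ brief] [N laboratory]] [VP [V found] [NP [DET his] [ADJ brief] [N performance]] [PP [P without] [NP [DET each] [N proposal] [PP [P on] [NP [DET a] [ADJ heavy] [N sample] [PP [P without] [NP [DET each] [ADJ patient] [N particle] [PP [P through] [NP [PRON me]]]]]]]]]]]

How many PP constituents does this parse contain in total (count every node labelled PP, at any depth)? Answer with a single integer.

4

Scanning left to right, an opening `[PP` appears at word positions 8, 11, 15, 19 — 4 in total.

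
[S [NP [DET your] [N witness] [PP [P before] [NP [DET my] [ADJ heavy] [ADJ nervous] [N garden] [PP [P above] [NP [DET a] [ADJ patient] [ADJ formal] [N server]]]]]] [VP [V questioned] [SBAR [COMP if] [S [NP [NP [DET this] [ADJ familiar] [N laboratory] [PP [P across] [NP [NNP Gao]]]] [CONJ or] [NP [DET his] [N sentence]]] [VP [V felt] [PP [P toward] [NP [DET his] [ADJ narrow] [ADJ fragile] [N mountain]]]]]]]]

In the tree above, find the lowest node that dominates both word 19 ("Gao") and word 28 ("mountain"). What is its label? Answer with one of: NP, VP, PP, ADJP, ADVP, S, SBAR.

S

The smallest bracket enclosing both words is [S this familiar laboratory across Gao or his sentence felt toward his narrow fragile mountain], so the label is S.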